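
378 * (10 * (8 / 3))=10080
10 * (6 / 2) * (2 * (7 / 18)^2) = 245 / 27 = 9.07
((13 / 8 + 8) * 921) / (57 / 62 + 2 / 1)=2198427 / 724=3036.50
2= 2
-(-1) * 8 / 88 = 1 / 11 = 0.09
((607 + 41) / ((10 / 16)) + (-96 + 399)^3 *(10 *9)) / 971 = 12518162334 / 4855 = 2578406.25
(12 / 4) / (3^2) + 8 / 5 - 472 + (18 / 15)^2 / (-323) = -11387473 / 24225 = -470.07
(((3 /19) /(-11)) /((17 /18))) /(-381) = 18 /451231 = 0.00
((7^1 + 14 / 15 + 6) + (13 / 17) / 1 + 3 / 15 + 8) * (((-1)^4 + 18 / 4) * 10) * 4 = 5037.57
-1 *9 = -9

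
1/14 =0.07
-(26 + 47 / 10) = -307 / 10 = -30.70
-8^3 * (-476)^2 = -116006912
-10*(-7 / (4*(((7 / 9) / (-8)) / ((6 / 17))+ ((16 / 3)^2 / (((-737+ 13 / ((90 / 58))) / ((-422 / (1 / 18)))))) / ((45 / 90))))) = 61969320 / 2099166637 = 0.03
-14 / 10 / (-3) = 7 / 15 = 0.47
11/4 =2.75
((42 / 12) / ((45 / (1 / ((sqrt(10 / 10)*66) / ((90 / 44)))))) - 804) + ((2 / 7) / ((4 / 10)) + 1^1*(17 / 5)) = -81300139 / 101640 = -799.88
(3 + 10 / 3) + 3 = 28 / 3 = 9.33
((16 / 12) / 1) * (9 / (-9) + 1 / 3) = -8 / 9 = -0.89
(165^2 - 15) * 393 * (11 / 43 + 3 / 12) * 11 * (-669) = -3423175396245 / 86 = -39804365072.62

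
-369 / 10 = -36.90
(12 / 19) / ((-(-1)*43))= 12 / 817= 0.01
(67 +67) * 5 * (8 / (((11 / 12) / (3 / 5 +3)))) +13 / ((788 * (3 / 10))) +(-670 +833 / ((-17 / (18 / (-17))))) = 4516193027 / 221034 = 20432.12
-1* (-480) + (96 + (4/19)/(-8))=21887/38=575.97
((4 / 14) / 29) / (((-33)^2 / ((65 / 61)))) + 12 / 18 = 8990188 / 13485087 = 0.67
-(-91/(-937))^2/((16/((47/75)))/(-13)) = 5059691/1053562800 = 0.00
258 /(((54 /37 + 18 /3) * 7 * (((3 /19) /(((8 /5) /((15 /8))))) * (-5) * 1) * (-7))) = 967328 /1267875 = 0.76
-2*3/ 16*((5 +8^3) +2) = -1557/ 8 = -194.62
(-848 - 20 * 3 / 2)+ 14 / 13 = -11400 / 13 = -876.92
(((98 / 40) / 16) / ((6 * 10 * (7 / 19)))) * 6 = 133 / 3200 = 0.04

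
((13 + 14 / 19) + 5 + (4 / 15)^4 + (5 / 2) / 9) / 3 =36589103 / 5771250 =6.34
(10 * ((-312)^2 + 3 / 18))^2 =8528298105625 / 9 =947588678402.78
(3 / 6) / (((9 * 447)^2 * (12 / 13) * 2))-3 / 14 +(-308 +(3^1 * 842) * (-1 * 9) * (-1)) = 121951461824947 / 5438001744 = 22425.79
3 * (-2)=-6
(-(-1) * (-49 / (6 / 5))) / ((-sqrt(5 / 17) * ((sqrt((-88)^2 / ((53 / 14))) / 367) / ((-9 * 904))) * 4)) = -870891 * sqrt(63070) / 176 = -1242689.27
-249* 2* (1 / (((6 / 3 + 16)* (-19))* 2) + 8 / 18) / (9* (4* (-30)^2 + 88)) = -8383 / 1261296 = -0.01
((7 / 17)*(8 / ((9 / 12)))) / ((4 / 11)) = 616 / 51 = 12.08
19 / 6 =3.17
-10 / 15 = -2 / 3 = -0.67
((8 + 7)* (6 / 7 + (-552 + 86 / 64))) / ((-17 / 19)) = 35099175 / 3808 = 9217.22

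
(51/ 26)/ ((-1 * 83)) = -51/ 2158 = -0.02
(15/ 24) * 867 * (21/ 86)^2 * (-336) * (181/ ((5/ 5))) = -7266504735/ 3698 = -1964982.35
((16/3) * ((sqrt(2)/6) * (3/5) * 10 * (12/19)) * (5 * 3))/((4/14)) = 3360 * sqrt(2)/19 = 250.09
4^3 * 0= 0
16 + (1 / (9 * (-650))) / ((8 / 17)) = 748783 / 46800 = 16.00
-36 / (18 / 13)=-26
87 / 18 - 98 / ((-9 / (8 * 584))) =915799 / 18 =50877.72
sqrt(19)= 4.36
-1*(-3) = 3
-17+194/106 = -804/53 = -15.17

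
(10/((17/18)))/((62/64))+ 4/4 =6287/527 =11.93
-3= -3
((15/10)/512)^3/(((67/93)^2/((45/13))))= 10508535/62660351623168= 0.00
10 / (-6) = -5 / 3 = -1.67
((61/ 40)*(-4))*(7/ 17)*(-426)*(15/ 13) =272853/ 221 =1234.63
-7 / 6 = -1.17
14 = 14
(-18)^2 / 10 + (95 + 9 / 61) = 38902 / 305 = 127.55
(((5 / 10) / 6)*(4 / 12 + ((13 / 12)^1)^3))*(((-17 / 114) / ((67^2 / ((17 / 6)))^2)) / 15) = -13623749 / 25723070389647360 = -0.00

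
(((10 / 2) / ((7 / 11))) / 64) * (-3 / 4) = -165 / 1792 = -0.09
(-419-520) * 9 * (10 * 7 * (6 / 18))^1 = -197190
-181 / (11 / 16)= -2896 / 11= -263.27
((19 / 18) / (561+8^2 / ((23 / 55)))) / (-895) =-437 / 264574530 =-0.00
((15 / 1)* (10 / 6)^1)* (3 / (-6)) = -25 / 2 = -12.50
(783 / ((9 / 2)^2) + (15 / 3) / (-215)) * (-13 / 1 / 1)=-64805 / 129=-502.36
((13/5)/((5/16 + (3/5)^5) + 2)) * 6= 780000/119513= 6.53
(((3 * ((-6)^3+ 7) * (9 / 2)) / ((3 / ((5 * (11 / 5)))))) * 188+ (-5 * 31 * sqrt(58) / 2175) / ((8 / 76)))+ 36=-1944918 - 589 * sqrt(58) / 870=-1944923.16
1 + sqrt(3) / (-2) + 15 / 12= 9 / 4 - sqrt(3) / 2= 1.38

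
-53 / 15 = -3.53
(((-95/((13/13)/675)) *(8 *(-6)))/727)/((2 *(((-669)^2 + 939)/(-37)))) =-0.17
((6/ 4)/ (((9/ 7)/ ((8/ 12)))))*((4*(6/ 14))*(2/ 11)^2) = 16/ 363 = 0.04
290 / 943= 0.31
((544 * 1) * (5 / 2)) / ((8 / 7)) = 1190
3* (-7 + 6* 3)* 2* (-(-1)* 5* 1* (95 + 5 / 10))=31515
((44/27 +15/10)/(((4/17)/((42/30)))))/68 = 1183/4320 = 0.27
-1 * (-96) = 96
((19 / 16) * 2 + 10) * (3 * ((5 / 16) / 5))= 297 / 128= 2.32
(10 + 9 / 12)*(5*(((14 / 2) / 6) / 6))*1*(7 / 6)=10535 / 864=12.19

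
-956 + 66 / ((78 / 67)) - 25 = -12016 / 13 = -924.31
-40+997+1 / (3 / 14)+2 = 2891 / 3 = 963.67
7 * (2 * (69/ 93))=322/ 31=10.39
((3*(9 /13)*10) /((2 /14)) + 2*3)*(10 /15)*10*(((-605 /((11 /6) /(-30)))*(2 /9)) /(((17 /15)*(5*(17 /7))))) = 606144000 /3757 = 161337.24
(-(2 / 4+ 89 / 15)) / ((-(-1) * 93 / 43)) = -8299 / 2790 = -2.97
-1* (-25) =25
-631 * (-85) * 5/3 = 268175/3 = 89391.67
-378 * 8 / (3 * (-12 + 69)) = -336 / 19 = -17.68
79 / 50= 1.58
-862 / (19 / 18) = -15516 / 19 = -816.63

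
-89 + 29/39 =-3442/39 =-88.26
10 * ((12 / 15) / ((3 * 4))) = 2 / 3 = 0.67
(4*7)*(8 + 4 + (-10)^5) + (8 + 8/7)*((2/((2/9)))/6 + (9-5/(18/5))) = -176373584/63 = -2799580.70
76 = 76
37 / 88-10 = -9.58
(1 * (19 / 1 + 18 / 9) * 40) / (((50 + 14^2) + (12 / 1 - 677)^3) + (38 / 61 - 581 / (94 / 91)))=-963312 / 337250876149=-0.00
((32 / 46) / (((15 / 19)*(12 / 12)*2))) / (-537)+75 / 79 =13882867 / 14635935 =0.95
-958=-958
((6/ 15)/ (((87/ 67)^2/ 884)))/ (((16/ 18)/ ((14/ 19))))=13888966/ 79895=173.84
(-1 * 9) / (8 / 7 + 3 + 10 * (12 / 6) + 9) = -63 / 232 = -0.27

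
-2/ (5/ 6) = -12/ 5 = -2.40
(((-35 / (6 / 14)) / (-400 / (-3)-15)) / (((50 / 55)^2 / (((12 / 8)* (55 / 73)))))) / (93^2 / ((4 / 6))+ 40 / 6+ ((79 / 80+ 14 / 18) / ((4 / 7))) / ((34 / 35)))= -0.00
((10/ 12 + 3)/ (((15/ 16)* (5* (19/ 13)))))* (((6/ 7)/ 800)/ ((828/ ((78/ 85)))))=169/ 254362500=0.00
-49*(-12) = 588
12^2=144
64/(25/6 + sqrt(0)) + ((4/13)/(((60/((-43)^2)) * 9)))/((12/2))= 817949/52650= 15.54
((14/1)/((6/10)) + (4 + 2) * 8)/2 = 107/3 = 35.67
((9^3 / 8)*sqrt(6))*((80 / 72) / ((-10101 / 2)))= -135*sqrt(6) / 6734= -0.05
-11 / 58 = -0.19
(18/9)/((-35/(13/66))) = -13/1155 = -0.01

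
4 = 4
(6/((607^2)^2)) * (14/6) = 0.00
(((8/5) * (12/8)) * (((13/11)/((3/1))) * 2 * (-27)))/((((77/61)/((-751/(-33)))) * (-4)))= 10719774/46585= 230.11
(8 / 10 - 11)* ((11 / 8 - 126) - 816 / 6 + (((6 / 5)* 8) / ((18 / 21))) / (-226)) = 60090699 / 22600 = 2658.88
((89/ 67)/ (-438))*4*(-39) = 2314/ 4891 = 0.47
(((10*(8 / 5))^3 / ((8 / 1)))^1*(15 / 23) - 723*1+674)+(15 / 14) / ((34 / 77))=449399 / 1564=287.34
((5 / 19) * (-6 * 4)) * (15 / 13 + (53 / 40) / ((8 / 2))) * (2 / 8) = -9267 / 3952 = -2.34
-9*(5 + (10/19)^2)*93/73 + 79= 487402/26353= 18.50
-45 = -45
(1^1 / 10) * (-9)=-9 / 10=-0.90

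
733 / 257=2.85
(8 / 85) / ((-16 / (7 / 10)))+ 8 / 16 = 843 / 1700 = 0.50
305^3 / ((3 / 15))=141863125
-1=-1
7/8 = 0.88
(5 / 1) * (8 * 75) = 3000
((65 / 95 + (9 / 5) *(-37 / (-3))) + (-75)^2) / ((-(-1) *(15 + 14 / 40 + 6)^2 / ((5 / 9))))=214619600 / 31178259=6.88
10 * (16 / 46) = 80 / 23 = 3.48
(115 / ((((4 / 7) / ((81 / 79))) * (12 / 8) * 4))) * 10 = 343.91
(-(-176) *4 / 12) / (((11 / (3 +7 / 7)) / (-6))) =-128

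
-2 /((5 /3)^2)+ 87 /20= 363 /100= 3.63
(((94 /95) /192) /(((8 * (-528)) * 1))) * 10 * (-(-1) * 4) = -47 /963072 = -0.00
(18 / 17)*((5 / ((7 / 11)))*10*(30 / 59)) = 297000 / 7021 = 42.30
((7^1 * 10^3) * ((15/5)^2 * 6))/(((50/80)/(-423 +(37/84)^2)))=-1789991400/7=-255713057.14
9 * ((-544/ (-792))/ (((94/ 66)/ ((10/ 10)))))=204/ 47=4.34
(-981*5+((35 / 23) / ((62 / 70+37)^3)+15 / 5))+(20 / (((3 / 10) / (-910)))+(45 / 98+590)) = -170734864648919819 / 2627571170952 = -64978.21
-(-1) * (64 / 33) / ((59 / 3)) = 64 / 649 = 0.10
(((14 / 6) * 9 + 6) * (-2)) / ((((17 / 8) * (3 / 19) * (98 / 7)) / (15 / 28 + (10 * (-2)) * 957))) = 183279510 / 833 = 220023.42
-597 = -597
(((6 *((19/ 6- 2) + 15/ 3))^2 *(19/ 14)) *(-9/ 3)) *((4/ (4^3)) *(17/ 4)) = -1326561/ 896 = -1480.54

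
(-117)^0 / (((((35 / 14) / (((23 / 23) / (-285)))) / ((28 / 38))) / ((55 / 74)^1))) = -154 / 200355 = -0.00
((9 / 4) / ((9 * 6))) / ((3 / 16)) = 2 / 9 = 0.22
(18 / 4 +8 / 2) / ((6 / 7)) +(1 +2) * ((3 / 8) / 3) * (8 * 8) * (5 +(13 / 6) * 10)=7799 / 12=649.92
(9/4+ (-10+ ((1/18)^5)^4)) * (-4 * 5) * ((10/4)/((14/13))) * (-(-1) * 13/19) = 417425059610619084724233826175/1695515416780678397200171008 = 246.19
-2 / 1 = -2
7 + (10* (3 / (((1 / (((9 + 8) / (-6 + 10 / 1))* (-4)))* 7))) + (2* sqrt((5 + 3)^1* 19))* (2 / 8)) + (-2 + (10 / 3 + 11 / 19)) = -25514 / 399 + sqrt(38) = -57.78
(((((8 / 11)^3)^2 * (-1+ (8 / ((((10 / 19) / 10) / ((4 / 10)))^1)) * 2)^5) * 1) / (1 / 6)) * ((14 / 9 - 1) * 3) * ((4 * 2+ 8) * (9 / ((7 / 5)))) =6018925535862189981696 / 1550115875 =3882887487919.05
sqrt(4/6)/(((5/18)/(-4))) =-24*sqrt(6)/5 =-11.76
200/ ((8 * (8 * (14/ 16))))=25/ 7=3.57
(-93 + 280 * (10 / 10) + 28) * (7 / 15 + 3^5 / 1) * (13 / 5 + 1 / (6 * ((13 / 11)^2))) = 1082527666 / 7605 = 142344.20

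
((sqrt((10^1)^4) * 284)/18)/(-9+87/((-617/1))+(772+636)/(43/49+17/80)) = 187187311/152160543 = 1.23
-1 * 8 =-8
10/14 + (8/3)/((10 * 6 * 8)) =907/1260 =0.72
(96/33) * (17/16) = 34/11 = 3.09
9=9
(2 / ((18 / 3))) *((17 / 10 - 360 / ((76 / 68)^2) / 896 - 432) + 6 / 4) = -86751233 / 606480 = -143.04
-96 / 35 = -2.74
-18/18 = -1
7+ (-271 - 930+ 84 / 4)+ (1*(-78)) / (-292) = -171219 / 146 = -1172.73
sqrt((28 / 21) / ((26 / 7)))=0.60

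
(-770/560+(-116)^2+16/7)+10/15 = 2260873/168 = 13457.58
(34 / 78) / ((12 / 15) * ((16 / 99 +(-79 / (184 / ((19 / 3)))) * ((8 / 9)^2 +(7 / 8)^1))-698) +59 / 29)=-808243920 / 1038093294641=-0.00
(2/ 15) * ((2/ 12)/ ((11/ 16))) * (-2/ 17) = -32/ 8415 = -0.00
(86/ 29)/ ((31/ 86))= 7396/ 899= 8.23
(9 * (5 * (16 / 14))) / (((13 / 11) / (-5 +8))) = 11880 / 91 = 130.55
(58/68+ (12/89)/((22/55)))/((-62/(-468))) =421317/46903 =8.98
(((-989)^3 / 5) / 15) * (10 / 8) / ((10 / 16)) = -25796311.17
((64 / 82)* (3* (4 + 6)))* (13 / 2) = 152.20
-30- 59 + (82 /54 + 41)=-1255 /27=-46.48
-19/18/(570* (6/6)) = -0.00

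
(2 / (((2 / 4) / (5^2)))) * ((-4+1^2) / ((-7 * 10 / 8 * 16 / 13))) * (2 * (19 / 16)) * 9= 33345 / 56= 595.45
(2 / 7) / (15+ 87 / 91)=0.02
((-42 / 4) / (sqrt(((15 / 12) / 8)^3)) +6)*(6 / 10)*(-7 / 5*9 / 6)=-189 / 25 +42336*sqrt(10) / 625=206.65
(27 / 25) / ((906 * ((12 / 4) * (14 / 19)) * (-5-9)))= -57 / 1479800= -0.00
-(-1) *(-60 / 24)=-2.50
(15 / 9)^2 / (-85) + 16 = 2443 / 153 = 15.97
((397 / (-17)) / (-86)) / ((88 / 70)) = 13895 / 64328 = 0.22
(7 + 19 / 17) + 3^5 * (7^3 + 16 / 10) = 7118403 / 85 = 83745.92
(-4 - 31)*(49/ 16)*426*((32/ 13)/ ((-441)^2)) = -1420/ 2457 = -0.58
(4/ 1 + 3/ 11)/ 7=47/ 77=0.61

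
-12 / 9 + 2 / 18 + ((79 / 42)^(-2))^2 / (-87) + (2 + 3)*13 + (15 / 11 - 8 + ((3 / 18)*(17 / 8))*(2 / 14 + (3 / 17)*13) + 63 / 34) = 6372209694462769 / 106458049788552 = 59.86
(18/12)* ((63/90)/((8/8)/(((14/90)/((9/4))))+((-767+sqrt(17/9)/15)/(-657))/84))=2607633* sqrt(17)/1292833216880083+93760026071670/1292833216880083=0.07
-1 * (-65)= 65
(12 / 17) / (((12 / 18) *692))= 9 / 5882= 0.00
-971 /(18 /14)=-6797 /9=-755.22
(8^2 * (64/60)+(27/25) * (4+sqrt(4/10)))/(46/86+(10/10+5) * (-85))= -234092/1643025-1161 * sqrt(10)/2738375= -0.14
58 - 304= -246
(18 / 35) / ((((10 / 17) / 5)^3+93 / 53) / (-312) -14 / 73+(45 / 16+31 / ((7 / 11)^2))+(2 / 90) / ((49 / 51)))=1494516205728 / 230124225704617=0.01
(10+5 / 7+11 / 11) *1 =82 / 7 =11.71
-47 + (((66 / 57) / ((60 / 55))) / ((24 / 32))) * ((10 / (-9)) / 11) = -72553 / 1539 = -47.14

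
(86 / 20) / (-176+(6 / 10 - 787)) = -43 / 9624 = -0.00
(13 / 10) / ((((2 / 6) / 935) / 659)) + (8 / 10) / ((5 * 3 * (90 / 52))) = 16220543833 / 6750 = 2403043.53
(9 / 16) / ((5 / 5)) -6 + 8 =41 / 16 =2.56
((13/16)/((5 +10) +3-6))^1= 13/192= 0.07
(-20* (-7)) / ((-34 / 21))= -1470 / 17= -86.47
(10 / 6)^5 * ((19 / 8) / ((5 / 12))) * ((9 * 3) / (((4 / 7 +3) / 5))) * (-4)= -11083.33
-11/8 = -1.38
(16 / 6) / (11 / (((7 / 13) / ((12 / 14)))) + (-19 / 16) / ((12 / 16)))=0.17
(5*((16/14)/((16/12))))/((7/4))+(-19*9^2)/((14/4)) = -21426/49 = -437.27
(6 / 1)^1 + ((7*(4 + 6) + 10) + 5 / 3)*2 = 508 / 3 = 169.33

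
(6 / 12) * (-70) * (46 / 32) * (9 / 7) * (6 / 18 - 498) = 515085 / 16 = 32192.81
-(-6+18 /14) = 33 /7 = 4.71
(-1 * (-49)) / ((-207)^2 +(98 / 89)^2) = 388129 / 339416533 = 0.00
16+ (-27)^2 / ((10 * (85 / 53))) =52237 / 850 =61.46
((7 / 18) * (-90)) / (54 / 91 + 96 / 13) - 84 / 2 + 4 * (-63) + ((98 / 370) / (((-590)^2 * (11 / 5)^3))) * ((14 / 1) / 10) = -3069128183401 / 10285728420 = -298.39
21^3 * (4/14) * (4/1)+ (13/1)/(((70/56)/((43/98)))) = 2594198/245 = 10588.56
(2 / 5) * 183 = 366 / 5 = 73.20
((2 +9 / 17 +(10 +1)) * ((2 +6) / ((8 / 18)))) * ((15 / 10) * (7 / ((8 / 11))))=239085 / 68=3515.96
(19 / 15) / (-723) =-19 / 10845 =-0.00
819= 819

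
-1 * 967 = -967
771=771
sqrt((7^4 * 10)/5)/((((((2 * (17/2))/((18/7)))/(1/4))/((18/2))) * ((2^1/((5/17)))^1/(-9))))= -31.21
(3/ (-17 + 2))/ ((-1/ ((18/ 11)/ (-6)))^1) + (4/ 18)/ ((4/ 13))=661/ 990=0.67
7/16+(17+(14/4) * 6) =615/16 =38.44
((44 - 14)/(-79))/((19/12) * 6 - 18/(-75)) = -1500/38473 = -0.04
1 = 1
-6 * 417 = -2502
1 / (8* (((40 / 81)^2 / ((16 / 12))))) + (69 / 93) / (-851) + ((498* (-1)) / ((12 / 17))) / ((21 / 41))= -106115544131 / 77078400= -1376.72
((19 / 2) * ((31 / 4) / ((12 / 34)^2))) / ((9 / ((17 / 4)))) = 2893757 / 10368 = 279.10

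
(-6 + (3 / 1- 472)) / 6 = -475 / 6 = -79.17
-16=-16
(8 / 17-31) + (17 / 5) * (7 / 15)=-36902 / 1275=-28.94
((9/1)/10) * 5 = 9/2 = 4.50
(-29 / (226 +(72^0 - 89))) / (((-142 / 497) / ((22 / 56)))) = 319 / 1104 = 0.29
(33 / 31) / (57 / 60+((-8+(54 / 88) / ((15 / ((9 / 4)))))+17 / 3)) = -87120 / 105679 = -0.82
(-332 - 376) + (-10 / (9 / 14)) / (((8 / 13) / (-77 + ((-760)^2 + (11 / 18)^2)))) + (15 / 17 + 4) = -1447424137051 / 99144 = -14599210.61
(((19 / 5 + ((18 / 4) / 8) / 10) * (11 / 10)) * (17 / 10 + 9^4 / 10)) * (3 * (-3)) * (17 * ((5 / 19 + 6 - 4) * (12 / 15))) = -146859352497 / 190000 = -772943.96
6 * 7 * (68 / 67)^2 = 43.26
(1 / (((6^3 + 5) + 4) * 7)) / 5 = 1 / 7875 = 0.00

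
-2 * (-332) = 664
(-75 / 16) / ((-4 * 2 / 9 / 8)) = 675 / 16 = 42.19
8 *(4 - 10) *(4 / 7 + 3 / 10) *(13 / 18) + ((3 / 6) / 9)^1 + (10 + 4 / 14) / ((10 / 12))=-1603 / 90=-17.81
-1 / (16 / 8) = -1 / 2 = -0.50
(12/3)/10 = 2/5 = 0.40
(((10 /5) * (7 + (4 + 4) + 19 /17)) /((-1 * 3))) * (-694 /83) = 380312 /4233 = 89.84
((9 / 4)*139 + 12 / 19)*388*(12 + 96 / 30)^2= 702315696 / 25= 28092627.84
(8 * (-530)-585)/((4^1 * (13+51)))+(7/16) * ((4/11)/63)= -477611/25344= -18.85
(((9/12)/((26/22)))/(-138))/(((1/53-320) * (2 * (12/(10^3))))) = 72875/121697784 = 0.00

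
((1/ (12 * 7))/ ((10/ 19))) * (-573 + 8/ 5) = -54283/ 4200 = -12.92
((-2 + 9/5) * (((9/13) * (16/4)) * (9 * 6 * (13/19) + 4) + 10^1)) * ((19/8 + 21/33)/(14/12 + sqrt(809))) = 16961007/157993550 -7269003 * sqrt(809)/78996775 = -2.51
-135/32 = -4.22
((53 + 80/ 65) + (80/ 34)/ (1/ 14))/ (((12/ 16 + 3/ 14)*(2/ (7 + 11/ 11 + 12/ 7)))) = 154120/ 351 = 439.09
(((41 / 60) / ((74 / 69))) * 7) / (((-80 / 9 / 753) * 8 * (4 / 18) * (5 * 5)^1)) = -402614793 / 47360000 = -8.50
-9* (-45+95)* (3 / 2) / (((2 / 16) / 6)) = -32400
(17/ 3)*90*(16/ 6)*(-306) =-416160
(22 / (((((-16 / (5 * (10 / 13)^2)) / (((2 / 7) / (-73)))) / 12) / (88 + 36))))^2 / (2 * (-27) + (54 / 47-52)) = -5.35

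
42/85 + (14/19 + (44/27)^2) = 4575892/1177335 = 3.89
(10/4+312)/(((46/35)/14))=154105/46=3350.11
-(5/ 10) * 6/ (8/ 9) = -3.38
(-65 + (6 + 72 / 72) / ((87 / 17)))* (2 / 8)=-1384 / 87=-15.91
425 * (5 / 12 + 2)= 12325 / 12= 1027.08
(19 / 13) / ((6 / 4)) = 38 / 39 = 0.97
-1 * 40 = -40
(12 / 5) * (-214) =-513.60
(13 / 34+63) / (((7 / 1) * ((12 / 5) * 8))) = 10775 / 22848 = 0.47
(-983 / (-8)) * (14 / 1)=6881 / 4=1720.25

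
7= 7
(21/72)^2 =49/576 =0.09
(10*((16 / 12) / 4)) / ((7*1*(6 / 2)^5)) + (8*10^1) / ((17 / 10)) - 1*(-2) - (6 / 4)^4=44.00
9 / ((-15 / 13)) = -39 / 5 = -7.80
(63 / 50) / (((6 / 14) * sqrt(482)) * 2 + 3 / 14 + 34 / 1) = 211239 / 4000825 - 5292 * sqrt(482) / 4000825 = 0.02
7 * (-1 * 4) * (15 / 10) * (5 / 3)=-70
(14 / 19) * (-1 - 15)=-224 / 19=-11.79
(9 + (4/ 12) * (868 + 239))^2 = 142884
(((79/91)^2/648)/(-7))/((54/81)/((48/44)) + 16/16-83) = 0.00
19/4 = 4.75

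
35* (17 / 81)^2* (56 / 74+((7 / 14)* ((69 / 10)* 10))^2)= 1782960935 / 971028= 1836.16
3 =3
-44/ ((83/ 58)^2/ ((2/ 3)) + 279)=-296032/ 1897779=-0.16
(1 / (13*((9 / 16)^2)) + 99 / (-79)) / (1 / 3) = -84023 / 27729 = -3.03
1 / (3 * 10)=1 / 30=0.03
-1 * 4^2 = -16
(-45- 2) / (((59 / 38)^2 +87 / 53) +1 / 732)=-164562933 / 14192819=-11.59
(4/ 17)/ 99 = 0.00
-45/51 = -0.88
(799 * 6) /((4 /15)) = 35955 /2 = 17977.50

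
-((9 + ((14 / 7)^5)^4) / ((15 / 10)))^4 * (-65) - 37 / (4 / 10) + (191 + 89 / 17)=42749084623426963411054385687 / 2754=15522543436247989619119240.00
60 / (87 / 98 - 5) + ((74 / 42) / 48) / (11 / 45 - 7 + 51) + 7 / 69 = -89838109513 / 6200738544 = -14.49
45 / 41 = 1.10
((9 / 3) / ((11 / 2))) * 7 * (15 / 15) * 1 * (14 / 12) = 4.45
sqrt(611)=24.72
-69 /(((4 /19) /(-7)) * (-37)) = -9177 /148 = -62.01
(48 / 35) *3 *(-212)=-30528 / 35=-872.23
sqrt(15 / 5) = sqrt(3) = 1.73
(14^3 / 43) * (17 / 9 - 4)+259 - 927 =-310652 / 387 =-802.72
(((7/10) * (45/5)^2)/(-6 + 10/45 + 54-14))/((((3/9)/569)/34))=21154851/220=96158.41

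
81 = 81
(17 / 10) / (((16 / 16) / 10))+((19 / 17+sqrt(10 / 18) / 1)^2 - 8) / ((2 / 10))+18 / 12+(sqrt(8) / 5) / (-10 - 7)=-64903 / 5202 - 2 * sqrt(2) / 85+190 * sqrt(5) / 51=-4.18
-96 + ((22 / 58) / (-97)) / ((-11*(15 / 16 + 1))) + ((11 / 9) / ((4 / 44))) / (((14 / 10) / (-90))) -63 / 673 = -394536556065 / 410813333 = -960.38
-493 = -493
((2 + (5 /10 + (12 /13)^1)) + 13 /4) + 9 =815 /52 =15.67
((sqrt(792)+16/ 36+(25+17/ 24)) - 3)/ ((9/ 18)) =1667/ 36+12 * sqrt(22) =102.59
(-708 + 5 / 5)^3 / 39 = -353393243 / 39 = -9061365.21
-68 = -68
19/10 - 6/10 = 13/10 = 1.30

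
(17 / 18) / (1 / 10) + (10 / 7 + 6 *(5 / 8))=3685 / 252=14.62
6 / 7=0.86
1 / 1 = 1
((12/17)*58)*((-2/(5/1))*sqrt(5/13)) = -1392*sqrt(65)/1105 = -10.16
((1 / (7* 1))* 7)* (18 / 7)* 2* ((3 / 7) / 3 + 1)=288 / 49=5.88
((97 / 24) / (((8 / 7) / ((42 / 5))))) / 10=4753 / 1600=2.97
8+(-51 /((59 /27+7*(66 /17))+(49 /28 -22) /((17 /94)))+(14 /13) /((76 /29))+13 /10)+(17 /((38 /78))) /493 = 194787682 /18731245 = 10.40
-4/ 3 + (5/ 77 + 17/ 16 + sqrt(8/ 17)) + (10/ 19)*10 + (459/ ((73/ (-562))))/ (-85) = 2*sqrt(34)/ 17 + 1195205441/ 25631760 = 47.32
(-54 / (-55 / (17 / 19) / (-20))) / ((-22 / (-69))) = -126684 / 2299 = -55.10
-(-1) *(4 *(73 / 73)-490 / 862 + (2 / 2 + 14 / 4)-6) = 1665 / 862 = 1.93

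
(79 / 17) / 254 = 79 / 4318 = 0.02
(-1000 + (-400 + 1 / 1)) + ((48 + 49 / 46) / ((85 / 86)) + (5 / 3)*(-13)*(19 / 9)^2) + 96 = -641300377 / 475065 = -1349.92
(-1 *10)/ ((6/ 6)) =-10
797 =797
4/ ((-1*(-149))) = 4/ 149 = 0.03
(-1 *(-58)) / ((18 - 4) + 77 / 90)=5220 / 1337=3.90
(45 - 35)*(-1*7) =-70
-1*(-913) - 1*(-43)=956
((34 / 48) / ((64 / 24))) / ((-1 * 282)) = -17 / 18048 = -0.00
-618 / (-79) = 7.82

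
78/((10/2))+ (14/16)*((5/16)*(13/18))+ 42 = 665827/11520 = 57.80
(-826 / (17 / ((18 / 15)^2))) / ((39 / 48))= -475776 / 5525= -86.11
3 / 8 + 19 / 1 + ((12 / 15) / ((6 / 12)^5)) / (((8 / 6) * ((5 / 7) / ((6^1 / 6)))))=9251 / 200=46.26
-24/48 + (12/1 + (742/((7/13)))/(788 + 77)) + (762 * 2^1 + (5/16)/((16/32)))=10641009/6920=1537.72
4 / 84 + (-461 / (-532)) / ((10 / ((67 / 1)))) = 93421 / 15960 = 5.85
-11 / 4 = -2.75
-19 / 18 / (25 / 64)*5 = -608 / 45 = -13.51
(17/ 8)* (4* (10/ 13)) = 85/ 13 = 6.54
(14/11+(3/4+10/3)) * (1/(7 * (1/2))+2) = 404/33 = 12.24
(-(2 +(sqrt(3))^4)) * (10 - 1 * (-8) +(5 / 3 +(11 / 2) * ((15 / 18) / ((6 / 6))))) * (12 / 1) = -3201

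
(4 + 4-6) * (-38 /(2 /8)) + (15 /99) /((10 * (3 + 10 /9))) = -247453 /814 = -304.00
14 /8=7 /4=1.75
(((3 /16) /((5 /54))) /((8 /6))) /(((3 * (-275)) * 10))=-81 /440000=-0.00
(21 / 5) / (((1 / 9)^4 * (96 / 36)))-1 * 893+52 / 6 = 1133909 / 120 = 9449.24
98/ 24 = 49/ 12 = 4.08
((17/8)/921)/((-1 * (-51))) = 1/22104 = 0.00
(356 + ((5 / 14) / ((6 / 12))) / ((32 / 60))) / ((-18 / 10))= -100055 / 504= -198.52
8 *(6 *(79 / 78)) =632 / 13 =48.62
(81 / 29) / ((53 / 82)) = 6642 / 1537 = 4.32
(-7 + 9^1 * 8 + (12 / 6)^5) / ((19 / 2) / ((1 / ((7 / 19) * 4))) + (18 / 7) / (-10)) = 7.06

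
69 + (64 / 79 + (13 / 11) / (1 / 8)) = 68881 / 869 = 79.26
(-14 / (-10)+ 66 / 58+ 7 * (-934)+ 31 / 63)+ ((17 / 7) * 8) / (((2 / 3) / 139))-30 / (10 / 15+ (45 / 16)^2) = -21383588311 / 8596035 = -2487.61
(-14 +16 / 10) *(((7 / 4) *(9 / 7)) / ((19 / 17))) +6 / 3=-4363 / 190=-22.96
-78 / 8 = -39 / 4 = -9.75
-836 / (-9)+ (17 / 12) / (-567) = 631999 / 6804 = 92.89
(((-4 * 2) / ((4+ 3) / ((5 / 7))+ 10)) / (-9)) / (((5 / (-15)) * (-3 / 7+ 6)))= -280 / 11583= -0.02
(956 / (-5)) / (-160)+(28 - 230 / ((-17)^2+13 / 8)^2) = 252484003 / 8649000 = 29.19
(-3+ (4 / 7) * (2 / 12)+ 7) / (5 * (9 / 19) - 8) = -1634 / 2247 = -0.73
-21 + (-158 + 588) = 409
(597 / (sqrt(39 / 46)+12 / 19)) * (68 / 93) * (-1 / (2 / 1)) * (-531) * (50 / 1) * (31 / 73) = -125602400160 / 36281+4323271020 * sqrt(1794) / 36281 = 1585196.07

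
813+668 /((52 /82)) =24263 /13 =1866.38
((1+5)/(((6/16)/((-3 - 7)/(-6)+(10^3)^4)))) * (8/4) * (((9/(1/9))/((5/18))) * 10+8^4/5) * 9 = 1075737600001792896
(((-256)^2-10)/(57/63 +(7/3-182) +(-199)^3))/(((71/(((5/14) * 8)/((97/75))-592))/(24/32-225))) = -17653677264522/1139773245371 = -15.49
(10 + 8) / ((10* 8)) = 0.22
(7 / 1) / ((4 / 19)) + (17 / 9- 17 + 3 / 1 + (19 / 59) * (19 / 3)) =49231 / 2124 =23.18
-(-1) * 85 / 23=85 / 23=3.70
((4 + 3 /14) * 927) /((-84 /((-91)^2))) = -3081039 /8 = -385129.88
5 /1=5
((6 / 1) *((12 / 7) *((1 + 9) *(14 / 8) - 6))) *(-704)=-582912 / 7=-83273.14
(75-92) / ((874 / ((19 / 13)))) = -17 / 598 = -0.03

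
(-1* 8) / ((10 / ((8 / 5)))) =-32 / 25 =-1.28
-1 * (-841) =841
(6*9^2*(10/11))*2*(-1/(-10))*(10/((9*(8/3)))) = 405/11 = 36.82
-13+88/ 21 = -185/ 21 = -8.81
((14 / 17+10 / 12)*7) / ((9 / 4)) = 2366 / 459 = 5.15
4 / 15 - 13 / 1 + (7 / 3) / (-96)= -18371 / 1440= -12.76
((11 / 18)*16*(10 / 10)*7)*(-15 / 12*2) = -1540 / 9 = -171.11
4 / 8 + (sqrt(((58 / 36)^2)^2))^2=759769 / 104976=7.24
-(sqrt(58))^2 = -58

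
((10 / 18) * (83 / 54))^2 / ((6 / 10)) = 861125 / 708588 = 1.22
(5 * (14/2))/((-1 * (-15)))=7/3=2.33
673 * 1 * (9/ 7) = 6057/ 7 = 865.29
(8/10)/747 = 4/3735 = 0.00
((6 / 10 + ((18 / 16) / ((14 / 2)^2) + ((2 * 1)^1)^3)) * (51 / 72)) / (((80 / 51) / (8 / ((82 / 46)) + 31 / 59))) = 59232985403 / 3034393600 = 19.52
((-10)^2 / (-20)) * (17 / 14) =-85 / 14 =-6.07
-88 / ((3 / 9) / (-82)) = 21648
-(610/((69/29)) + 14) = -18656/69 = -270.38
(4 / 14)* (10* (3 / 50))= 6 / 35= 0.17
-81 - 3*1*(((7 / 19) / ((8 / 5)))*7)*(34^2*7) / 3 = -13124.03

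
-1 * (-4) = 4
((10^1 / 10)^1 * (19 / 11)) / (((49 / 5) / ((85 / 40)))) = 1615 / 4312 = 0.37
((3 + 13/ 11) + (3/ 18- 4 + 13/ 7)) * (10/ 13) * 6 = 10190/ 1001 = 10.18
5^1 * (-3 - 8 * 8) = -335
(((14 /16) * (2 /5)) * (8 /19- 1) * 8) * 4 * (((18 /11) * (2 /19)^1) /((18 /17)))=-1904 /1805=-1.05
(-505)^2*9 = 2295225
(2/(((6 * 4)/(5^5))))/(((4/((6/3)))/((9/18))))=3125/48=65.10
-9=-9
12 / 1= 12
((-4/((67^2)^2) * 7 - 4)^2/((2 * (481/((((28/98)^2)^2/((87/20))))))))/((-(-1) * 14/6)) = 1039533976761303040/95198848641431096288363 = 0.00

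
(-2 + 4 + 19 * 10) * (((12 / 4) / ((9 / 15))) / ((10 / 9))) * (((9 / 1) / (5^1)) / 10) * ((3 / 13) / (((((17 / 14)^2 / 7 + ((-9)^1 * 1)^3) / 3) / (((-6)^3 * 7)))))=72589644288 / 324967175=223.38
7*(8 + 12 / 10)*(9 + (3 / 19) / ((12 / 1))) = 22057 / 38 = 580.45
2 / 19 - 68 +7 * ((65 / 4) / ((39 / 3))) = -4495 / 76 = -59.14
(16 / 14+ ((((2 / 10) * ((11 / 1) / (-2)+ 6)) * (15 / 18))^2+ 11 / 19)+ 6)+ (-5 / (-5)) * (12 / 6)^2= 224629 / 19152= 11.73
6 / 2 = 3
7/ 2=3.50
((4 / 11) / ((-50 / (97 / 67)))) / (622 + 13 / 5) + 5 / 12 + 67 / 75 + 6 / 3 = 761842601 / 230165100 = 3.31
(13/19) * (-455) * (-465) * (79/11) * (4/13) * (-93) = -6217766100/209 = -29750077.03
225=225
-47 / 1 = -47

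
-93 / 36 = -31 / 12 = -2.58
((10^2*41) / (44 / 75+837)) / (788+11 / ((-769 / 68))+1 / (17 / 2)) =0.01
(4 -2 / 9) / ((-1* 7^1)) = -34 / 63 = -0.54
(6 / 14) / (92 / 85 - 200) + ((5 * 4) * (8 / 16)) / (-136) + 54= 53.92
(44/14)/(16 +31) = 22/329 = 0.07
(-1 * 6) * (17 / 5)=-102 / 5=-20.40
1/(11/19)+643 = 7092/11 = 644.73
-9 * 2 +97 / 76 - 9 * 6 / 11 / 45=-70361 / 4180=-16.83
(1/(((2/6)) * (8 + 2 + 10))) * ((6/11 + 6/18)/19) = 29/4180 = 0.01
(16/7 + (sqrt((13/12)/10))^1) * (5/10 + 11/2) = sqrt(390)/10 + 96/7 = 15.69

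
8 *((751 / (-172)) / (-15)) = 1502 / 645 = 2.33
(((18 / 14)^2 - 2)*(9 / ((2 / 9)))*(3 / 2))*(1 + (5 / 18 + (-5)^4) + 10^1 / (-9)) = -5165127 / 392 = -13176.34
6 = 6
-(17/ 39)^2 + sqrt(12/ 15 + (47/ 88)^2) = -289/ 1521 + 3 * sqrt(23345)/ 440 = 0.85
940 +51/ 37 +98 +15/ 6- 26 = 75175/ 74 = 1015.88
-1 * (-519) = 519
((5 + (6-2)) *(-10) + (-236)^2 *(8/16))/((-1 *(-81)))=27758/81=342.69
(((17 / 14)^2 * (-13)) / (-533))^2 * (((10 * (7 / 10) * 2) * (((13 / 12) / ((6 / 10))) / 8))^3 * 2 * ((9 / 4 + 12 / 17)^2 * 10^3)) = 44534597453125 / 62464131072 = 712.96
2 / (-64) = -1 / 32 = -0.03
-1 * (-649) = 649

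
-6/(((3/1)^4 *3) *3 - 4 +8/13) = -78/9433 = -0.01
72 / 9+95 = 103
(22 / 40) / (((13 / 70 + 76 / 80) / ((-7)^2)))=3773 / 159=23.73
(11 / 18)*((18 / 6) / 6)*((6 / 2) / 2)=11 / 24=0.46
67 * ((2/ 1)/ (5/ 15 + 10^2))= 402/ 301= 1.34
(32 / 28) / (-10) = -0.11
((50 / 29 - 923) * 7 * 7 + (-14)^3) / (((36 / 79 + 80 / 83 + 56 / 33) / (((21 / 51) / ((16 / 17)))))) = -44753865849 / 6657472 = -6722.35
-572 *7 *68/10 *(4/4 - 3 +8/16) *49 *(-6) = -60035976/5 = -12007195.20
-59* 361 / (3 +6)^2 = -262.95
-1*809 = -809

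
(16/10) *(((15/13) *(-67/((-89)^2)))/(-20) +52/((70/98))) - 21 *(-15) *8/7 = 1226616386/2574325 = 476.48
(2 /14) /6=1 /42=0.02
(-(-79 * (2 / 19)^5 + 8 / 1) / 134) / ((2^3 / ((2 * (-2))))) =4951566 / 165898633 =0.03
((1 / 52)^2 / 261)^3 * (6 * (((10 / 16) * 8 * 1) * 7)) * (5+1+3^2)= 0.00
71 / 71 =1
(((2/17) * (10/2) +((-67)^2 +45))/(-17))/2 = -38544/289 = -133.37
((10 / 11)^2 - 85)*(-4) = 336.69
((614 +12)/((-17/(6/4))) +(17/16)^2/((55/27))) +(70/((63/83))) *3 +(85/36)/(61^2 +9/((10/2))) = 4450714851953/20049511680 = 221.99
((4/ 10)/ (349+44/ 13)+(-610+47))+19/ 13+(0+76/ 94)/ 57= -7858491104/ 13994955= -561.52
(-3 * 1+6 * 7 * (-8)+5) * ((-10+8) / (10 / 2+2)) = 668 / 7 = 95.43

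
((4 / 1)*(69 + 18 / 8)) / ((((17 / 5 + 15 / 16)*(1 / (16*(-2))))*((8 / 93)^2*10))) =-9859860 / 347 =-28414.58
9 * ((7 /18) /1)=7 /2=3.50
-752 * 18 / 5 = -13536 / 5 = -2707.20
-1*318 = -318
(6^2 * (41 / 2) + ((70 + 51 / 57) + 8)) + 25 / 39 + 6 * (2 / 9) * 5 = 203578 / 247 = 824.20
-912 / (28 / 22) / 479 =-5016 / 3353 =-1.50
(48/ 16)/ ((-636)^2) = 1/ 134832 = 0.00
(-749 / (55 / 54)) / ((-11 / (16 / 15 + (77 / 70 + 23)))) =1017891 / 605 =1682.46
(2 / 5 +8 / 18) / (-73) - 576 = -1892198 / 3285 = -576.01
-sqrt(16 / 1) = -4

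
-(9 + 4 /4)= -10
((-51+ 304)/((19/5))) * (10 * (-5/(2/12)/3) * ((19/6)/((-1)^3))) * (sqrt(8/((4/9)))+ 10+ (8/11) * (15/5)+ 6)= 63250 * sqrt(2)+ 1150000/3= 472782.34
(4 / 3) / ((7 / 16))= 64 / 21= 3.05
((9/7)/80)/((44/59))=0.02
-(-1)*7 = 7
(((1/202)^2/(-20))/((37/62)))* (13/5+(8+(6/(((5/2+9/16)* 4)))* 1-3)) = -0.00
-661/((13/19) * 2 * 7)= -69.01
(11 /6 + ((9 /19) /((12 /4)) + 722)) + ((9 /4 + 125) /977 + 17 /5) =810298867 /1113780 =727.52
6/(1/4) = 24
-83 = -83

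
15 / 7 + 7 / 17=304 / 119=2.55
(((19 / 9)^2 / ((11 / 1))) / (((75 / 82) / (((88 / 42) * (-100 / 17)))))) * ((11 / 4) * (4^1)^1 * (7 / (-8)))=52.55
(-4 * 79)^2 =99856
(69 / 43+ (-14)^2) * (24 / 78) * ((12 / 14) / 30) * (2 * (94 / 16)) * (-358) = -142970522 / 19565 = -7307.46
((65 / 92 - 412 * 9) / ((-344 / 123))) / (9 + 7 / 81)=3398090373 / 23292928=145.89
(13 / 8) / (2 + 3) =13 / 40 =0.32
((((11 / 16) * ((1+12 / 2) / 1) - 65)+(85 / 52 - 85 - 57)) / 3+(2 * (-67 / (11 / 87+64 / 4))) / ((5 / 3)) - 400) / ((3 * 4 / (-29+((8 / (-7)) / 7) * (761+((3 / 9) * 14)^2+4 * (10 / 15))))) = 47738932485947 / 7721663040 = 6182.47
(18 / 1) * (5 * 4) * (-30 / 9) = -1200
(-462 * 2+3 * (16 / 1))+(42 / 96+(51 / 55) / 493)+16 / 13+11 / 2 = -288242991 / 331760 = -868.83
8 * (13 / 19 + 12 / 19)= 200 / 19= 10.53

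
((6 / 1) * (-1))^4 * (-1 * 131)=-169776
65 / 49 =1.33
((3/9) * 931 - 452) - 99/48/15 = -34033/240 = -141.80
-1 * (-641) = 641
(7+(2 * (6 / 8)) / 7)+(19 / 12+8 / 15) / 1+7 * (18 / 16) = 14453 / 840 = 17.21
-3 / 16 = -0.19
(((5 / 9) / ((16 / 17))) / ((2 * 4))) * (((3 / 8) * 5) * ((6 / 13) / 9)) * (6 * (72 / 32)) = 1275 / 13312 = 0.10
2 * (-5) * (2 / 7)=-20 / 7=-2.86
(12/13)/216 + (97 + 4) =23635/234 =101.00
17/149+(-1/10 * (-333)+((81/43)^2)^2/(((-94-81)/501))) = -469374763313/178290472150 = -2.63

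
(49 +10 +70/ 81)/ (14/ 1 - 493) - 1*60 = -2332789/ 38799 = -60.12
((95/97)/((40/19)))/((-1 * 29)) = -361/22504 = -0.02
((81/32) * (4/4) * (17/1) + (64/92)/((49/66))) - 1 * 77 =-1191257/36064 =-33.03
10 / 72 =5 / 36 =0.14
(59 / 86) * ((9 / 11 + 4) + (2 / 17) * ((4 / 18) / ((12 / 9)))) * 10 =800630 / 24123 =33.19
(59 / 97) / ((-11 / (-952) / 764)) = 42912352 / 1067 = 40217.76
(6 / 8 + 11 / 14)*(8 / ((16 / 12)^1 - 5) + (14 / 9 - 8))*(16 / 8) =-2623 / 99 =-26.49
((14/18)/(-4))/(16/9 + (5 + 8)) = -0.01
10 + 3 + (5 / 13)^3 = 28686 / 2197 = 13.06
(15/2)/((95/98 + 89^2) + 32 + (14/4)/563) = 82761/87770530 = 0.00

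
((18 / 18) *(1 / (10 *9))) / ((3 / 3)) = 1 / 90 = 0.01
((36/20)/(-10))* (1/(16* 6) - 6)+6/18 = 271/192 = 1.41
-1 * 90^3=-729000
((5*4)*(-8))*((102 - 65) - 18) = -3040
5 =5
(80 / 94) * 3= 120 / 47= 2.55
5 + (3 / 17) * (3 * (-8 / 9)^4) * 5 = 82445 / 12393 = 6.65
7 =7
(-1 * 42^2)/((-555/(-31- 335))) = -215208/185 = -1163.29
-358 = -358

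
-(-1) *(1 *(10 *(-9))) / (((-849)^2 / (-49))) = 490 / 80089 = 0.01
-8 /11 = -0.73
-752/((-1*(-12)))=-188/3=-62.67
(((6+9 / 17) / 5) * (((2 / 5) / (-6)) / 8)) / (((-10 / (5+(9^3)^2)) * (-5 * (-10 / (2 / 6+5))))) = 9831751 / 159375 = 61.69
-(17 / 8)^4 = -83521 / 4096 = -20.39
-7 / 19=-0.37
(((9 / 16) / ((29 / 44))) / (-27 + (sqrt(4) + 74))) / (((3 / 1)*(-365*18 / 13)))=-0.00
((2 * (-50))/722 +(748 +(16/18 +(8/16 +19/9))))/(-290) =-542483/209380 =-2.59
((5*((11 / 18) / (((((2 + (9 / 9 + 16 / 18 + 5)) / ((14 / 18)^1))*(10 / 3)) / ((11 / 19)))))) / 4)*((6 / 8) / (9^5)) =847 / 5744286720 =0.00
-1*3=-3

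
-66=-66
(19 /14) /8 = 19 /112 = 0.17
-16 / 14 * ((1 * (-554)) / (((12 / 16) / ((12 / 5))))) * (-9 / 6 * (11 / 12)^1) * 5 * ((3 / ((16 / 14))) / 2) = -18282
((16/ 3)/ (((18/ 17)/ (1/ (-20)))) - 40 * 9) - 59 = -56599/ 135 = -419.25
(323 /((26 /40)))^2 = 41731600 /169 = 246932.54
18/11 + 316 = 3494/11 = 317.64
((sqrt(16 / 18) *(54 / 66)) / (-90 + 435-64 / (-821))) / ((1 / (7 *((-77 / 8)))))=-120687 *sqrt(2) / 1133236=-0.15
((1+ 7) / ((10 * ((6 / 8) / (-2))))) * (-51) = 544 / 5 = 108.80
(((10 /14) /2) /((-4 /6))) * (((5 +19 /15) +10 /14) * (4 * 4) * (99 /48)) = -24189 /196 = -123.41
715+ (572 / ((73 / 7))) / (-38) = 989703 / 1387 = 713.56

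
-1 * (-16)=16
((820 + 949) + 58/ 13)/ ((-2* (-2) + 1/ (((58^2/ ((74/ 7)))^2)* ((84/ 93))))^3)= 27.71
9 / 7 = 1.29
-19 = -19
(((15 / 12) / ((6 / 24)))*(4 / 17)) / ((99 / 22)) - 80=-12200 / 153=-79.74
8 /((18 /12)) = 16 /3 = 5.33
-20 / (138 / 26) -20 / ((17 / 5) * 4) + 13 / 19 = -101506 / 22287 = -4.55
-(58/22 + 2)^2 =-2601/121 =-21.50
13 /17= 0.76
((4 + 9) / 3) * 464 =6032 / 3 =2010.67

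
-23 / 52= -0.44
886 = 886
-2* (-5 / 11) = 10 / 11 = 0.91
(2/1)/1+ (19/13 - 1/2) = 77/26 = 2.96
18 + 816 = 834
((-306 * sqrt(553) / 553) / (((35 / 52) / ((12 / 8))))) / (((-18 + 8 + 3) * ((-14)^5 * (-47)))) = 5967 * sqrt(553) / 856188244520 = 0.00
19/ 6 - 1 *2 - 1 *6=-29/ 6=-4.83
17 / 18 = 0.94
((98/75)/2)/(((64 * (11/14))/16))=343/1650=0.21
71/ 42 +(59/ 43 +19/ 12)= 16781/ 3612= 4.65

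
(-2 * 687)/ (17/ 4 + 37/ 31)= -56792/ 225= -252.41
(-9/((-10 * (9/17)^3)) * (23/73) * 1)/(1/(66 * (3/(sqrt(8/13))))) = 1242989 * sqrt(26)/13140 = 482.35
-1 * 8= -8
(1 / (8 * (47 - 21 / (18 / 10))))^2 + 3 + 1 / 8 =2247209 / 719104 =3.13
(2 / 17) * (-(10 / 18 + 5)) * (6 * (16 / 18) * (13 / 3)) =-20800 / 1377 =-15.11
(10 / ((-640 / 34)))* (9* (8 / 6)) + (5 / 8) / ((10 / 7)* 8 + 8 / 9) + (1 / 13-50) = -4539385 / 80704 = -56.25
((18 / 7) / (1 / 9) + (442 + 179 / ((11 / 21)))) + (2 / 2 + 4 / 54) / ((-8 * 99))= 120778573 / 149688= 806.87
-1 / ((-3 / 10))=10 / 3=3.33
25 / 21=1.19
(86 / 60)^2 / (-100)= -1849 / 90000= -0.02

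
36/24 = 3/2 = 1.50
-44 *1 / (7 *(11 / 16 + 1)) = -704 / 189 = -3.72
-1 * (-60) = 60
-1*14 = -14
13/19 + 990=18823/19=990.68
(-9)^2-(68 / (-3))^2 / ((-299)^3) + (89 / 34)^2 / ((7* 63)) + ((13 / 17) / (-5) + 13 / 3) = 644995119025051 / 7570725214780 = 85.20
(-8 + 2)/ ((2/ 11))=-33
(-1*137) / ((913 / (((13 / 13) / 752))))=-137 / 686576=-0.00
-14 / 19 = -0.74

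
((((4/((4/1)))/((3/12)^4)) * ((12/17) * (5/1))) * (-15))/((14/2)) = -230400/119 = -1936.13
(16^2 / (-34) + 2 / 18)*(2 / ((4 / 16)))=-9080 / 153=-59.35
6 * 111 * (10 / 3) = 2220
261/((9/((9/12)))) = 87/4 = 21.75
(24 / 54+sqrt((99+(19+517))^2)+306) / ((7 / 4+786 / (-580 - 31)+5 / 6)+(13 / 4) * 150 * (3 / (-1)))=-20708012 / 32140623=-0.64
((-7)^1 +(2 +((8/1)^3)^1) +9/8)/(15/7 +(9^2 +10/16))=28455/4691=6.07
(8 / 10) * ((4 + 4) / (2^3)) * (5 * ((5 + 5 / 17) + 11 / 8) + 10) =1179 / 34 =34.68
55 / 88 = 5 / 8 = 0.62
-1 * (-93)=93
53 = 53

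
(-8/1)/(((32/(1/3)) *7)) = -1/84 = -0.01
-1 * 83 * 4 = -332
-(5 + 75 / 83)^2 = -240100 / 6889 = -34.85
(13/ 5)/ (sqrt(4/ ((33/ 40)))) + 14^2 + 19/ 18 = 13 *sqrt(330)/ 200 + 3547/ 18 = 198.24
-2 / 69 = -0.03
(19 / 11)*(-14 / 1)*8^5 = -8716288 / 11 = -792389.82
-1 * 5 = -5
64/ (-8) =-8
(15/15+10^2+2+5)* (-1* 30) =-3240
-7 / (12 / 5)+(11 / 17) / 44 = -148 / 51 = -2.90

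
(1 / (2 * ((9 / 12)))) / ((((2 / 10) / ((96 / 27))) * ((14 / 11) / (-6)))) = -3520 / 63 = -55.87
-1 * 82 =-82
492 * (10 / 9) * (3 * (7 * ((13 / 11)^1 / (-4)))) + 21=-37079 / 11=-3370.82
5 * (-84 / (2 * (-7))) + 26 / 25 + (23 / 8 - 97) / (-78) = 167683 / 5200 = 32.25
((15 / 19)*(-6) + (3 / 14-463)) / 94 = -124361 / 25004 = -4.97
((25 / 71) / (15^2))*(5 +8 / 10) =29 / 3195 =0.01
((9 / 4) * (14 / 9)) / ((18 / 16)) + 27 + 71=910 / 9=101.11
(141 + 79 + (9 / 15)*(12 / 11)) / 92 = 3034 / 1265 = 2.40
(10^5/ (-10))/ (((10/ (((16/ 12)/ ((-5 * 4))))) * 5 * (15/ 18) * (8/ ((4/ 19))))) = 8/ 19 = 0.42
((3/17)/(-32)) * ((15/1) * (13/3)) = -195/544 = -0.36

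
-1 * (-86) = 86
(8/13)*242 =1936/13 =148.92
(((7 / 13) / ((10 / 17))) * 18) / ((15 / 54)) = 59.32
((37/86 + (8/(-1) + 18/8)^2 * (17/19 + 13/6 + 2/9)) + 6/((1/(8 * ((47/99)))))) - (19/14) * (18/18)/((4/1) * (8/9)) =4761402505/36235584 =131.40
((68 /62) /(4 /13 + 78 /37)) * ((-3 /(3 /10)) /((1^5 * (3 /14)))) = -163540 /7719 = -21.19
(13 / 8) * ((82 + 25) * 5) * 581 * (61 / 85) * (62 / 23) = 977142.81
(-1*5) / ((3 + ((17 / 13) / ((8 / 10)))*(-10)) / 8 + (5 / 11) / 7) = 80080 / 25679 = 3.12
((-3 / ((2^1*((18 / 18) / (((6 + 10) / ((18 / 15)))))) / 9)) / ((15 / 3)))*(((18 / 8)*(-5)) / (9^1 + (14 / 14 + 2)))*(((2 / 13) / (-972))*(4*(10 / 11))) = -25 / 1287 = -0.02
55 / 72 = 0.76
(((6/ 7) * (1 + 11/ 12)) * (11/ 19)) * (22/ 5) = 4.18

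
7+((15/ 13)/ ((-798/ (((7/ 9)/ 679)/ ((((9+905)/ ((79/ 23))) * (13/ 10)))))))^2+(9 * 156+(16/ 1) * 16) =1667.00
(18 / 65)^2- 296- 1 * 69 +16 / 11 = -16892211 / 46475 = -363.47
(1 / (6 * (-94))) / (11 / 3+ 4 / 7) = -7 / 16732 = -0.00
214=214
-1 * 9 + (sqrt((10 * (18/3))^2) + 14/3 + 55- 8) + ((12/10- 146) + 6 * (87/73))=-38306/1095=-34.98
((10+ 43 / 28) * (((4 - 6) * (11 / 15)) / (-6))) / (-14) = -3553 / 17640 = -0.20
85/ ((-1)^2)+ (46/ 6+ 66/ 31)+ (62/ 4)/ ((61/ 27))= 1153393/ 11346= 101.66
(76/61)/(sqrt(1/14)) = 76 * sqrt(14)/61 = 4.66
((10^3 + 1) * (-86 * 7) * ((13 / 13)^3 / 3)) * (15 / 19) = -3013010 / 19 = -158579.47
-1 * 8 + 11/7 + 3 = -24/7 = -3.43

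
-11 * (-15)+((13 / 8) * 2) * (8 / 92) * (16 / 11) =41849 / 253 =165.41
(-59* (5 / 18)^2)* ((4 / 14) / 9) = -1475 / 10206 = -0.14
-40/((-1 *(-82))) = -20/41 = -0.49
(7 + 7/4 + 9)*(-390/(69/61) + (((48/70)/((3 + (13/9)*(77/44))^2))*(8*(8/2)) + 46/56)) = -3107578791909/510060880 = -6092.56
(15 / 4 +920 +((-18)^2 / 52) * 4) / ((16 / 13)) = 49331 / 64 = 770.80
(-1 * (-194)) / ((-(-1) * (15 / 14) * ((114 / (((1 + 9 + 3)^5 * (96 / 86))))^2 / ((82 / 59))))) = 1964975387947167232 / 590727765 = 3326363689.62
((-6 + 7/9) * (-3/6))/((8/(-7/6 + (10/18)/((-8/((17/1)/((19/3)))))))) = -28999/65664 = -0.44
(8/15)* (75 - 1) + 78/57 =11638/285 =40.84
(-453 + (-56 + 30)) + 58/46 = -10988/23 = -477.74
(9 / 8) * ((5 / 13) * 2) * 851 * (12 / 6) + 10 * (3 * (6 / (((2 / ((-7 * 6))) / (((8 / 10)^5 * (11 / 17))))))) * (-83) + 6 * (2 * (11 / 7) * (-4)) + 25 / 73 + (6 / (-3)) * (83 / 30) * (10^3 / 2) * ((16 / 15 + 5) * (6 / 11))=273748233946111 / 4658403750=58764.39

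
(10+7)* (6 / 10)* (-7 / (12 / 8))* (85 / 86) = -2023 / 43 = -47.05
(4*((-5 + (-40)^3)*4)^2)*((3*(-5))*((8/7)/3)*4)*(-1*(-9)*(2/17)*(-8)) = 355337736192000/7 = 50762533741714.29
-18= -18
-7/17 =-0.41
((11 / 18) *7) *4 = 17.11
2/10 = 1/5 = 0.20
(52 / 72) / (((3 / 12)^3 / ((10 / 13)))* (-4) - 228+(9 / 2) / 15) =-208 / 65601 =-0.00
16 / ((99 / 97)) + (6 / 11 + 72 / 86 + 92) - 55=20921 / 387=54.06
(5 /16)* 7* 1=35 /16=2.19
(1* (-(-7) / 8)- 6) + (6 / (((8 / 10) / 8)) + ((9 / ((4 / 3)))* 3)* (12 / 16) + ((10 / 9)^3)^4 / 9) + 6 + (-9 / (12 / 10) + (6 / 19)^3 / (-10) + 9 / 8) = 97742544425384153813 / 1394772617320688880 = 70.08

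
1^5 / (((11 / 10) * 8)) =5 / 44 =0.11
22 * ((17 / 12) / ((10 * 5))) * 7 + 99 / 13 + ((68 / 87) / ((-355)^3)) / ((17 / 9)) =2424476585243 / 202398670500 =11.98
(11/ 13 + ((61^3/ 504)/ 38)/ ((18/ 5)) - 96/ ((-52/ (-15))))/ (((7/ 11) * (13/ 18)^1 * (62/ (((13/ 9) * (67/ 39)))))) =-2.05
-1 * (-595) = 595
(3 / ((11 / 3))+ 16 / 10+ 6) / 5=463 / 275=1.68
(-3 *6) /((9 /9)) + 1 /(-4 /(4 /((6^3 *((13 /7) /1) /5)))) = -50579 /2808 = -18.01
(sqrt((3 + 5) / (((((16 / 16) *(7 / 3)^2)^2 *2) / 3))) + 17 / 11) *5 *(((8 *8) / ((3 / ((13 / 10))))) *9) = 22464 *sqrt(3) / 49 + 21216 / 11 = 2722.78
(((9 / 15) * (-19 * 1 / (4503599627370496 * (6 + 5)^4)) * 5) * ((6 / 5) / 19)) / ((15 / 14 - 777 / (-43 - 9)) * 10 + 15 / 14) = -91 / 268694098738150585139200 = -0.00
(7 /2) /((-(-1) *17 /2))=7 /17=0.41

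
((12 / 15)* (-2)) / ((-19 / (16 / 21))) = 0.06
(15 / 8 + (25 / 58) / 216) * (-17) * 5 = -1998775 / 12528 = -159.54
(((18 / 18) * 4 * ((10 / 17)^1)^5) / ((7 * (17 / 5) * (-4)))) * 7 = -500000 / 24137569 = -0.02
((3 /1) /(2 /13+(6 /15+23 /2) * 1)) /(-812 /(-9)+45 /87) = 101790 /37111261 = 0.00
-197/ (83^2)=-197/ 6889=-0.03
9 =9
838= 838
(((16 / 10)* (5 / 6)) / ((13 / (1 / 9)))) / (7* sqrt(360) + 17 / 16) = -1088 / 1584958401 + 14336* sqrt(10) / 528319467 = 0.00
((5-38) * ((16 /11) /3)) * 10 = -160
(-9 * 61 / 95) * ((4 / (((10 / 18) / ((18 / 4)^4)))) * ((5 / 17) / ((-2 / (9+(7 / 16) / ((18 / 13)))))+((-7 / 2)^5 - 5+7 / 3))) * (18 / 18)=18667196330841 / 2067200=9030183.98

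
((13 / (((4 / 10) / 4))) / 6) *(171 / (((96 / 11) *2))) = 13585 / 64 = 212.27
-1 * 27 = -27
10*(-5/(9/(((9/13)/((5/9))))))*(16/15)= -96/13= -7.38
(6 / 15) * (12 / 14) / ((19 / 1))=12 / 665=0.02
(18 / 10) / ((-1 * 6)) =-0.30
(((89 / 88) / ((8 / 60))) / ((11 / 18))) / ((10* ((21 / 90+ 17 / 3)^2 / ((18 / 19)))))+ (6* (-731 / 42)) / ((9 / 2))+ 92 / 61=-1332568316243 / 61509666834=-21.66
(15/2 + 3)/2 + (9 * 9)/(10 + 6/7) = 483/38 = 12.71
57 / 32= 1.78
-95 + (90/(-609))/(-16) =-154265/1624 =-94.99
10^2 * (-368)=-36800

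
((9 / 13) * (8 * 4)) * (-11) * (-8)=25344 / 13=1949.54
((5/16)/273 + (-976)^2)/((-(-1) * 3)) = 4160851973/13104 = 317525.33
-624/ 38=-312/ 19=-16.42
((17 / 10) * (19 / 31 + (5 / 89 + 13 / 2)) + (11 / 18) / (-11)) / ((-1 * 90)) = -6024937 / 44695800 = -0.13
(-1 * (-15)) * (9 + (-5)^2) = 510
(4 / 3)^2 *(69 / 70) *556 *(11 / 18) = 562672 / 945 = 595.42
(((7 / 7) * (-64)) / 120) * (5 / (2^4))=-1 / 6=-0.17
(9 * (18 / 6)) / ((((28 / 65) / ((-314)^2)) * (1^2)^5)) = 6179856.43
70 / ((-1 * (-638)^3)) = 35 / 129847036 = 0.00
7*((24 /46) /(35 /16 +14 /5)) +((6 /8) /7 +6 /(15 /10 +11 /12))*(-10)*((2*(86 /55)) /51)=-14197462 /16588957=-0.86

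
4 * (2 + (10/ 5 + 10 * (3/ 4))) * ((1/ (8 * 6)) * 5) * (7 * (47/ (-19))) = -37835/ 456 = -82.97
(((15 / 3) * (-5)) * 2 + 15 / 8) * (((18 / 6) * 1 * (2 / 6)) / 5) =-77 / 8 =-9.62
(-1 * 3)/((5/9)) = -27/5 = -5.40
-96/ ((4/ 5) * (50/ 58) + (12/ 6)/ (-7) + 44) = -9744/ 4507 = -2.16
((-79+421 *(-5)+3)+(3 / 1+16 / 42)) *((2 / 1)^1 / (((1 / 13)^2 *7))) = -105147.89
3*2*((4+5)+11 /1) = 120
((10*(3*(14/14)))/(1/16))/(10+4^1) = 240/7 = 34.29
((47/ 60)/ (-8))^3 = -103823/ 110592000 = -0.00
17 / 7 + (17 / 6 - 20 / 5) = 53 / 42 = 1.26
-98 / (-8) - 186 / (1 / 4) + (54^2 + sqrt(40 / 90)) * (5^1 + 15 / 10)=218719 / 12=18226.58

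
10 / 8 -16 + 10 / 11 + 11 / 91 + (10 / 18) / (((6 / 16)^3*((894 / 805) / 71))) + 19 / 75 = 7176732957857 / 10872962100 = 660.05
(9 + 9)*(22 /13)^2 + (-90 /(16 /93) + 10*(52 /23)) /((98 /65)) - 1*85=-1113598471 /3047408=-365.42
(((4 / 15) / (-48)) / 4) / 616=-1 / 443520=-0.00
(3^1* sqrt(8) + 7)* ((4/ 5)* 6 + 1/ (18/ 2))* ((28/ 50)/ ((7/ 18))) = 6188/ 125 + 5304* sqrt(2)/ 125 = 109.51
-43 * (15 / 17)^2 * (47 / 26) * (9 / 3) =-1364175 / 7514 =-181.55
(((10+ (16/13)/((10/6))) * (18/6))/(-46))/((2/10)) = -1047/299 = -3.50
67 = 67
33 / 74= 0.45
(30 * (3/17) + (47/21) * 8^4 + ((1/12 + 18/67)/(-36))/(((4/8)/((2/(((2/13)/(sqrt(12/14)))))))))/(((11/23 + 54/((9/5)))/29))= 2184154198/250257 - 2453893 * sqrt(42)/71014104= 8727.42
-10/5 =-2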